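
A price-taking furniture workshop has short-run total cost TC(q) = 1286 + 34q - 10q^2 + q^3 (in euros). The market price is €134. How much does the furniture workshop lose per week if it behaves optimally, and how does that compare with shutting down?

Profit = -€286 at q = 10

AVC = 34 - 10q + q^2; min AVC = €9 at q = 5. Since P = €134 ≥ min AVC, the firm produces.
MC = 34 - 20q + 3q^2. Setting P = MC and taking the root on the rising branch gives q* = 10.
TR = 134·10 = 1340. TC = 1286 + 340 = 1626. Profit = 1340 − 1626 = -€286.
That loss of €286 beats the €1286 the firm would lose by shutting down; producing recovers €1000 of fixed cost.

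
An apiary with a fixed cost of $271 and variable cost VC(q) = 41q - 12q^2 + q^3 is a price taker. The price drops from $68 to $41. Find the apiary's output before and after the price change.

AVC = 41 - 12q + q^2, minimized at q = 6 where min AVC = $5. MC = 41 - 24q + 3q^2.
At P = $68 ≥ min AVC, set P = MC on the rising branch: q = 9.
At P = $41 ≥ min AVC, set P = MC: q = 8. The firm stays open but cuts output.

Output falls from 9 to 8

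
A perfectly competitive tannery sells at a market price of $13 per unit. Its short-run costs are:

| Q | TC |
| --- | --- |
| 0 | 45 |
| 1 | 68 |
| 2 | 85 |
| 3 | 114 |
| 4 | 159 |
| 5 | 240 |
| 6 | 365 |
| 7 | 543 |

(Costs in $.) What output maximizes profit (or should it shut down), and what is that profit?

Tabulate TR − TC: Q=0: -45; Q=1: -55; Q=2: -59; Q=3: -75; Q=4: -107; Q=5: -175; Q=6: -287; Q=7: -452.
Profit is highest at Q = 0. Equivalently, the lowest AVC in the table is 40/2 ≈ $20 at Q = 2, and P = $13 falls below it — price never covers variable cost, so the firm shuts down and loses only its fixed cost.

Q = 0 (shut down); profit = -$45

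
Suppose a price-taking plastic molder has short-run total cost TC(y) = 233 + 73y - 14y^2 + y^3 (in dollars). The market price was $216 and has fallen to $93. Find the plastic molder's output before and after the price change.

MC = 73 - 28y + 3y^2; the shutdown threshold is min AVC = $24 (at y = 7).
With P = $216 above the shutdown price, P = MC gives y = 13.
At P = $93 ≥ min AVC, set P = MC: y = 10. The firm stays open but cuts output.

Output falls from 13 to 10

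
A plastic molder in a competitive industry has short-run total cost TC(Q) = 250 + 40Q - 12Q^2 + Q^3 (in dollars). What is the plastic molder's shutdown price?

The shutdown price is the minimum of AVC. VC = 40Q - 12Q^2 + Q^3, so AVC = 40 - 12Q + Q^2.
At the minimum of AVC, MC = AVC. MC = 40 - 24Q + 3Q^2; setting MC = AVC gives 2Q^2 - 12Q = 0, so Q = 6. min AVC = 4.
The firm shuts down for any P below $4.

$4 per unit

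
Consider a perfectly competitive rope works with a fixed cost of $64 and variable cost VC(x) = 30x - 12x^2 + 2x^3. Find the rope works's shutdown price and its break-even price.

Shutdown price = min AVC. AVC = 30 - 12x + 2x^2, with vertex at x = 3 and minimum $12.
ATC = 64/x + 30 - 12x + 2x^2. Setting dATC/dx = −64/x^2 − 12 + 4x = 0 gives x = 4 (since 4·4^3 − 12·4^2 = 64).
min ATC = 64/4 + 30 − 12·4 + 2·4^2 = $30. That is the break-even price.
For $12 ≤ P < $30 the firm produces at a loss; below $12 it shuts down.

Shutdown price = $12; break-even price = $30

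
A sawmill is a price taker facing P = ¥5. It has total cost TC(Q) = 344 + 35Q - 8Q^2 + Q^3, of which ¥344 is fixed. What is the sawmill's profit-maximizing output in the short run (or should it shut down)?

Variable cost is VC = 35Q - 8Q^2 + Q^3, so AVC = VC/Q = 35 - 8Q + Q^2 and MC = dTC/dQ = 35 - 16Q + 3Q^2.
AVC hits its minimum where MC = AVC, at Q = 4, giving min AVC = 35 - 8·4 + 4^2 = ¥19.
P = ¥5 lies below min AVC = ¥19; no output level covers variable cost.
The firm minimizes its loss by shutting down and losing only its fixed cost of ¥344.

Shut down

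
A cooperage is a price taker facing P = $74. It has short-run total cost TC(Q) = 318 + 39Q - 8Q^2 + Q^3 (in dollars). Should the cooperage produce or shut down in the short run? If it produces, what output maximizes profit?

Produce at Q = 7

From TC, MC = TC'(Q) = 39 - 16Q + 3Q^2 and AVC = VC/Q = 39 - 8Q + Q^2.
AVC hits its minimum where MC = AVC, at Q = 4, giving min AVC = 39 - 8·4 + 4^2 = $23.
P = $74 exceeds min AVC = $23, so the firm stays open.
P = MC gives -35 - 16Q + 3Q^2 = 0, with roots -5/3 and 7. Take the larger (rising MC): Q* = 7.
Check: AVC at Q = 7 is $32 ≤ P, so revenue covers variable cost.
Profit = P·Q − TC = 74·7 − 542 = -$24, a loss, but smaller than the $318 fixed cost the firm would lose by shutting down.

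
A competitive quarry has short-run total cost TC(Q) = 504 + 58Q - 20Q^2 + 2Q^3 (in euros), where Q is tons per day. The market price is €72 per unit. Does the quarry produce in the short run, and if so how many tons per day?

Variable cost is VC = 58Q - 20Q^2 + 2Q^3, so AVC = VC/Q = 58 - 20Q + 2Q^2 and MC = dTC/dQ = 58 - 40Q + 6Q^2.
The AVC parabola has its vertex at Q = 20/4 = 5, where AVC = 58 - 20·5 + 2·5^2 = €8.
Because €72 ≥ €8, revenue can cover variable cost; the firm operates.
Set P = MC: 72 = 58 - 40Q + 6Q^2 → -14 - 40Q + 6Q^2 = 0. The roots are Q = -1/3 and Q = 7; the profit-maximizing output is on the rising part of MC, so Q* = 7.
Check: AVC at Q = 7 is €16 ≤ P, so revenue covers variable cost.
Profit = P·Q − TC = 72·7 − 616 = -€112, a loss, but smaller than the €504 fixed cost the firm would lose by shutting down.

Produce at Q = 7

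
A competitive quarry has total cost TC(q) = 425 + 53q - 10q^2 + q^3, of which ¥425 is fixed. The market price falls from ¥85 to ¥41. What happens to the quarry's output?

AVC = 53 - 10q + q^2, minimized at q = 5 where min AVC = ¥28. MC = 53 - 20q + 3q^2.
With P = ¥85 above the shutdown price, P = MC gives q = 8.
At P = ¥41 ≥ min AVC, set P = MC: q = 6. The firm stays open but cuts output.

Output falls from 8 to 6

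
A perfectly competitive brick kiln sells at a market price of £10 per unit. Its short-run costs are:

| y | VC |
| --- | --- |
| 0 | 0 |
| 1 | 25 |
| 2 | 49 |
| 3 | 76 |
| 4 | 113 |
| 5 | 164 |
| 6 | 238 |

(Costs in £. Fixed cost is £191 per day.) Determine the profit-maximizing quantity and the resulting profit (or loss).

Tabulate TR − TC: y=0: -191; y=1: -206; y=2: -220; y=3: -237; y=4: -264; y=5: -305; y=6: -369.
Profit is highest at y = 0. Equivalently, the lowest AVC in the table is 49/2 ≈ £24.50 at y = 2, and P = £10 falls below it — price never covers variable cost, so the firm shuts down and loses only its fixed cost.

y = 0 (shut down); profit = -£191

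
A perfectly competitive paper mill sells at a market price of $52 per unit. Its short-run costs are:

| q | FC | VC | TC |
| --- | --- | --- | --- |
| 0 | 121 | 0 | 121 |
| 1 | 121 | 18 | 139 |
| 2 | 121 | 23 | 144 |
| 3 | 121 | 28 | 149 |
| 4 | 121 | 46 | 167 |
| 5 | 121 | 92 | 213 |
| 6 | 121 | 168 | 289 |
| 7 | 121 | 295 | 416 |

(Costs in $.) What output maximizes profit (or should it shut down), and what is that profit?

Compute π = P·q − TC at each output: q=0: -121; q=1: -87; q=2: -40; q=3: 7; q=4: 41; q=5: 47; q=6: 23; q=7: -52.
Profit is maximized at q = 5. AVC there is 92/5 = $18.40 ≤ P, so producing beats shutting down (which would give -$121).

q = 5; profit = $47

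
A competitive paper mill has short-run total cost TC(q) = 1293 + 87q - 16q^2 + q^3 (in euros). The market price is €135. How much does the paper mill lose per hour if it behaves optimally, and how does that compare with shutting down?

AVC = 87 - 16q + q^2 has its minimum €23 at q = 8; price €135 clears that bar, so the firm operates.
With MC = 87 - 32q + 3q^2, P = MC on the upward-sloping part at q* = 12.
TR = 135·12 = 1620. TC = 1293 + 468 = 1761. Profit = 1620 − 1761 = -€141.
That loss of €141 beats the €1293 the firm would lose by shutting down; producing recovers €1152 of fixed cost.

Profit = -€141 at q = 12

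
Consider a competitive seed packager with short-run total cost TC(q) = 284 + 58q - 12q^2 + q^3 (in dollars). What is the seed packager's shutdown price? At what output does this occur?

The firm shuts down when price falls below the minimum of average variable cost. AVC = VC/q = 58 - 12q + q^2.
dAVC/dq = -12 + 2q = 0 gives q = 6. min AVC = 58 - 12·6 + 6^2 = 22.
The firm shuts down for any P below $22.

$22 per unit, at q = 6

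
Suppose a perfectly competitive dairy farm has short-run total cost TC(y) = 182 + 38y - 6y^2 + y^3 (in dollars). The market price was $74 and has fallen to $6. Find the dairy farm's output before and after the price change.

Output falls from 6 to 0 (the firm shuts down)

MC = 38 - 12y + 3y^2; the shutdown threshold is min AVC = $29 (at y = 3).
With P = $74 above the shutdown price, P = MC gives y = 6.
At P = $6 < min AVC = $29, price no longer covers variable cost at any output, so the firm shuts down: y = 0.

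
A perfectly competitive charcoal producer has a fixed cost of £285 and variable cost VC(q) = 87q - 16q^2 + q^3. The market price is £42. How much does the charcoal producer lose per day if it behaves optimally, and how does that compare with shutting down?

AVC = 87 - 16q + q^2; min AVC = £23 at q = 8. Since P = £42 ≥ min AVC, the firm produces.
MC = 87 - 32q + 3q^2. Setting P = MC and taking the root on the rising branch gives q* = 9.
TR = 42·9 = 378. TC = 285 + 216 = 501. Profit = 378 − 501 = -£123.
By producing, the firm covers all variable cost plus £162 of fixed cost; shutting down would lose the full £285.

Profit = -£123 at q = 9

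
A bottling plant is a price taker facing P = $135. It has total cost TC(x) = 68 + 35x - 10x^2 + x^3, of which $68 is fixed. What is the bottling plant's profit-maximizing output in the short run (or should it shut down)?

Produce at x = 10

Variable cost is VC = 35x - 10x^2 + x^3, so AVC = VC/x = 35 - 10x + x^2 and MC = dTC/dx = 35 - 20x + 3x^2.
AVC is minimized where dAVC/dx = -10 + 2x = 0, at x = 5; min AVC = 35 - 10·5 + 5^2 = $10.
P = $135 exceeds min AVC = $10, so the firm stays open.
Set P = MC: 135 = 35 - 20x + 3x^2 → -100 - 20x + 3x^2 = 0. The roots are x = -10/3 and x = 10; the profit-maximizing output is on the rising part of MC, so x* = 10.
Check: AVC at x = 10 is $35 ≤ P, so revenue covers variable cost.
Profit = P·x − TC = 135·10 − 418 = $932.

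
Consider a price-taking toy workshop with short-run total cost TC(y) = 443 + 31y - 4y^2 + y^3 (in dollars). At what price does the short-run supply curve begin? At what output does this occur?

The firm shuts down when price falls below the minimum of average variable cost. AVC = VC/y = 31 - 4y + y^2.
dAVC/dy = -4 + 2y = 0 gives y = 2. min AVC = 31 - 4·2 + 2^2 = 27.
For P < $27 the firm produces nothing.

$27 per unit, at y = 2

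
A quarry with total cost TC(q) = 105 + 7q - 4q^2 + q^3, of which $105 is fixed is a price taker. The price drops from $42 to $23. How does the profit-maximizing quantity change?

MC = 7 - 8q + 3q^2; the shutdown threshold is min AVC = $3 (at q = 2).
With P = $42 above the shutdown price, P = MC gives q = 5.
At P = $23 ≥ min AVC, set P = MC: q = 4. The firm stays open but cuts output.

Output falls from 5 to 4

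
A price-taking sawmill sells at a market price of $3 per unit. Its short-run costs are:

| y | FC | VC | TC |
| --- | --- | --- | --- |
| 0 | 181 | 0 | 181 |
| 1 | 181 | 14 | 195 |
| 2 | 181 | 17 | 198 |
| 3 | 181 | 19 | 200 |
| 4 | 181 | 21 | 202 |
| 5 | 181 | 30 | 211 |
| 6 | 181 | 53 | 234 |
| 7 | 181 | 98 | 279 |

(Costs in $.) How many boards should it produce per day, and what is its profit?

y = 0 (shut down); profit = -$181

Profit at each row (π = 3y − TC): y=0: -181; y=1: -192; y=2: -192; y=3: -191; y=4: -190; y=5: -196; y=6: -216; y=7: -258.
Profit is highest at y = 0. Equivalently, the lowest AVC in the table is 21/4 ≈ $5.25 at y = 4, and P = $3 falls below it — price never covers variable cost, so the firm shuts down and loses only its fixed cost.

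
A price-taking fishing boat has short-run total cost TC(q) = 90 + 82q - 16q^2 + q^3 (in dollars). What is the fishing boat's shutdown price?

The firm shuts down when price falls below the minimum of average variable cost. AVC = VC/q = 82 - 16q + q^2.
dAVC/dq = -16 + 2q = 0 gives q = 8. min AVC = 82 - 16·8 + 8^2 = 18.
The firm shuts down for any P below $18.

$18 per unit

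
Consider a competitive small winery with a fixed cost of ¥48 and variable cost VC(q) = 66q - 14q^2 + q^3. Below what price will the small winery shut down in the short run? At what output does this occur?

¥17 per unit, at q = 7

The firm shuts down when price falls below the minimum of average variable cost. AVC = VC/q = 66 - 14q + q^2.
dAVC/dq = -14 + 2q = 0 gives q = 7. min AVC = 66 - 14·7 + 7^2 = 17.
For P < ¥17 the firm produces nothing.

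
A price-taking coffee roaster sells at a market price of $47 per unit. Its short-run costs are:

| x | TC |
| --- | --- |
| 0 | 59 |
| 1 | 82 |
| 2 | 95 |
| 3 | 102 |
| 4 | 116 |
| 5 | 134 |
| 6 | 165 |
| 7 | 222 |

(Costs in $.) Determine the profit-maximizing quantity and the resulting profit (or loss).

x = 6; profit = $117

Profit at each row (π = 47x − TC): x=0: -59; x=1: -35; x=2: -1; x=3: 39; x=4: 72; x=5: 101; x=6: 117; x=7: 107.
Profit is maximized at x = 6. AVC there is 106/6 = $17.67 ≤ P, so producing beats shutting down (which would give -$59).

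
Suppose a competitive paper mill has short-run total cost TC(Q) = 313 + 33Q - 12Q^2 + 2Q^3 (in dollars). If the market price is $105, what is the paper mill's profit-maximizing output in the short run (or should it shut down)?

Strip out fixed cost: VC = 33Q - 12Q^2 + 2Q^3. Then AVC = 33 - 12Q + 2Q^2 and MC = 33 - 24Q + 6Q^2.
The AVC parabola has its vertex at Q = 12/4 = 3, where AVC = 33 - 12·3 + 2·3^2 = $15.
Because $105 ≥ $15, revenue can cover variable cost; the firm operates.
Solving P = MC: -72 - 24Q + 6Q^2 = 0 ⇒ Q = -2 or 6. On the upward-sloping branch, Q* = 6.
Check: AVC at Q = 6 is $33 ≤ P, so revenue covers variable cost.
Profit = P·Q − TC = 105·6 − 511 = $119.

Produce at Q = 6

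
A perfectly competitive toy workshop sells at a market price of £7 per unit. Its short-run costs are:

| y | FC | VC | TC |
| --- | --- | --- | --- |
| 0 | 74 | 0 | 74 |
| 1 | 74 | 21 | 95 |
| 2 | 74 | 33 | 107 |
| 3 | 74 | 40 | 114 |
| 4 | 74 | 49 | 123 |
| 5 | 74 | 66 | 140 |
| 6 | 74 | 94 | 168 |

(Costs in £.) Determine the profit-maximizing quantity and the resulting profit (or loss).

Compute π = P·y − TC at each output: y=0: -74; y=1: -88; y=2: -93; y=3: -93; y=4: -95; y=5: -105; y=6: -126.
Profit is highest at y = 0. Equivalently, the lowest AVC in the table is 49/4 ≈ £12.25 at y = 4, and P = £7 falls below it — price never covers variable cost, so the firm shuts down and loses only its fixed cost.

y = 0 (shut down); profit = -£74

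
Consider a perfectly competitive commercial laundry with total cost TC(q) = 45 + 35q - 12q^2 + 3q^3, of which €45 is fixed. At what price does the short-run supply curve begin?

€23 per unit

Short-run supply begins at min AVC. From VC = 35q - 12q^2 + 3q^3, AVC = 35 - 12q + 3q^2.
At the minimum of AVC, MC = AVC. MC = 35 - 24q + 9q^2; setting MC = AVC gives 6q^2 - 12q = 0, so q = 2. min AVC = 23.
For P < €23 the firm produces nothing.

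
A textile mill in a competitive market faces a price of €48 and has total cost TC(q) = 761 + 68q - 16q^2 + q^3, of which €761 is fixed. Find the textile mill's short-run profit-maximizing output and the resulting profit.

Profit = -€361 at q = 10

AVC = 68 - 16q + q^2 has its minimum €4 at q = 8; price €48 clears that bar, so the firm operates.
MC = 68 - 32q + 3q^2. Setting P = MC and taking the root on the rising branch gives q* = 10.
TR = 48·10 = 480. TC = 761 + 80 = 841. Profit = 480 − 841 = -€361.
That loss of €361 beats the €761 the firm would lose by shutting down; producing recovers €400 of fixed cost.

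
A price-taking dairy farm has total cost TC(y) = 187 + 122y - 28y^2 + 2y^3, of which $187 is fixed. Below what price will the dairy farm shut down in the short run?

$24 per unit

Short-run supply begins at min AVC. From VC = 122y - 28y^2 + 2y^3, AVC = 122 - 28y + 2y^2.
dAVC/dy = -28 + 4y = 0 gives y = 7. min AVC = 122 - 28·7 + 2·7^2 = 24.
The firm shuts down for any P below $24.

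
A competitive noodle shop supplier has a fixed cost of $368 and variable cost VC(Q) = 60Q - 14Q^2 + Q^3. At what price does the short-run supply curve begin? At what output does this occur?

Short-run supply begins at min AVC. From VC = 60Q - 14Q^2 + Q^3, AVC = 60 - 14Q + Q^2.
At the minimum of AVC, MC = AVC. MC = 60 - 28Q + 3Q^2; setting MC = AVC gives 2Q^2 - 14Q = 0, so Q = 7. min AVC = 11.
For P < $11 the firm produces nothing.

$11 per unit, at Q = 7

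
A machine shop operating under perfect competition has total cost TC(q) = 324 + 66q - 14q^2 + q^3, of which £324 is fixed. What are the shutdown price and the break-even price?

Shutdown price = min AVC. AVC = 66 - 14q + q^2, with vertex at q = 7 and minimum £17.
ATC = 324/q + 66 - 14q + q^2. Setting dATC/dq = −324/q^2 − 14 + 2q = 0 gives q = 9 (since 2·9^3 − 14·9^2 = 324).
min ATC = 324/9 + 66 − 14·9 + 9^2 = £57. That is the break-even price.
For £17 ≤ P < £57 the firm produces at a loss; below £17 it shuts down.

Shutdown price = £17; break-even price = £57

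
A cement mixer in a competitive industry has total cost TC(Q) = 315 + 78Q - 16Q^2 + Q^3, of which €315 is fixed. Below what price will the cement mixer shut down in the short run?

€14 per unit

The shutdown price is the minimum of AVC. VC = 78Q - 16Q^2 + Q^3, so AVC = 78 - 16Q + Q^2.
dAVC/dQ = -16 + 2Q = 0 gives Q = 8. min AVC = 78 - 16·8 + 8^2 = 14.
For P < €14 the firm produces nothing.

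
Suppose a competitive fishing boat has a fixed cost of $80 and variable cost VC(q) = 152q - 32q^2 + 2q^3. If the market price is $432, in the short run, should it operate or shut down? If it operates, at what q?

From TC, MC = TC'(q) = 152 - 64q + 6q^2 and AVC = VC/q = 152 - 32q + 2q^2.
AVC is minimized where dAVC/dq = -32 + 4q = 0, at q = 8; min AVC = 152 - 32·8 + 2·8^2 = $24.
Since P = $432 ≥ min AVC = $24, price covers variable cost and the firm should produce.
P = MC gives -280 - 64q + 6q^2 = 0, with roots -10/3 and 14. Take the larger (rising MC): q* = 14.
Check: AVC at q = 14 is $96 ≤ P, so revenue covers variable cost.
Profit = P·q − TC = 432·14 − 1424 = $4624.

Produce at q = 14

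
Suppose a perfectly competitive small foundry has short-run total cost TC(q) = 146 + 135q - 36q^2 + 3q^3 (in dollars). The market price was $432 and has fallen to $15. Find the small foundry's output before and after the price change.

Output falls from 11 to 0 (the firm shuts down)

AVC = 135 - 36q + 3q^2, minimized at q = 6 where min AVC = $27. MC = 135 - 72q + 9q^2.
At P = $432 ≥ min AVC, set P = MC on the rising branch: q = 11.
At P = $15 < min AVC = $27, price no longer covers variable cost at any output, so the firm shuts down: q = 0.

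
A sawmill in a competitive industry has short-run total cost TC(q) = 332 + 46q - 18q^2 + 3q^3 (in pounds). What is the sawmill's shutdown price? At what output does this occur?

Short-run supply begins at min AVC. From VC = 46q - 18q^2 + 3q^3, AVC = 46 - 18q + 3q^2.
dAVC/dq = -18 + 6q = 0 gives q = 3. min AVC = 46 - 18·3 + 3·3^2 = 19.
The firm shuts down for any P below £19.

£19 per unit, at q = 3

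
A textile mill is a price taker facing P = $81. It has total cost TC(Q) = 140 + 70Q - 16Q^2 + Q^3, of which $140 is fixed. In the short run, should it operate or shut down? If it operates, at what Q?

Variable cost is VC = 70Q - 16Q^2 + Q^3, so AVC = VC/Q = 70 - 16Q + Q^2 and MC = dTC/dQ = 70 - 32Q + 3Q^2.
AVC hits its minimum where MC = AVC, at Q = 8, giving min AVC = 70 - 16·8 + 8^2 = $6.
Since P = $81 ≥ min AVC = $6, price covers variable cost and the firm should produce.
P = MC gives -11 - 32Q + 3Q^2 = 0, with roots -1/3 and 11. Take the larger (rising MC): Q* = 11.
Check: AVC at Q = 11 is $15 ≤ P, so revenue covers variable cost.
Profit = P·Q − TC = 81·11 − 305 = $586.

Produce at Q = 11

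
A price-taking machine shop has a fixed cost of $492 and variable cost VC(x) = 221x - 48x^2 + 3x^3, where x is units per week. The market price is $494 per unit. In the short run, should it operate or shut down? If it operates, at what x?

Produce at x = 13

Variable cost is VC = 221x - 48x^2 + 3x^3, so AVC = VC/x = 221 - 48x + 3x^2 and MC = dTC/dx = 221 - 96x + 9x^2.
AVC hits its minimum where MC = AVC, at x = 8, giving min AVC = 221 - 48·8 + 3·8^2 = $29.
Since P = $494 ≥ min AVC = $29, price covers variable cost and the firm should produce.
P = MC gives -273 - 96x + 9x^2 = 0, with roots -7/3 and 13. Take the larger (rising MC): x* = 13.
Check: AVC at x = 13 is $104 ≤ P, so revenue covers variable cost.
Profit = P·x − TC = 494·13 − 1844 = $4578.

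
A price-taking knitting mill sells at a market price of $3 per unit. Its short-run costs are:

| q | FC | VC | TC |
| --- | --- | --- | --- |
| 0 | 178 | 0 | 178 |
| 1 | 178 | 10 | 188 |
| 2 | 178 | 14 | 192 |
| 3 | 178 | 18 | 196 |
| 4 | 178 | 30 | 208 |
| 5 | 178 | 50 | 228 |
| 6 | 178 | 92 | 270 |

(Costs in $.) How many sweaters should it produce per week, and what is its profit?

Compute π = P·q − TC at each output: q=0: -178; q=1: -185; q=2: -186; q=3: -187; q=4: -196; q=5: -213; q=6: -252.
Profit is highest at q = 0. Equivalently, the lowest AVC in the table is 18/3 ≈ $6 at q = 3, and P = $3 falls below it — price never covers variable cost, so the firm shuts down and loses only its fixed cost.

q = 0 (shut down); profit = -$178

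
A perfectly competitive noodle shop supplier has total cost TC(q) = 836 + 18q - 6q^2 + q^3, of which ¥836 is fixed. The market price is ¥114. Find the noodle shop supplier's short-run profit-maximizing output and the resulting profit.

AVC = 18 - 6q + q^2; min AVC = ¥9 at q = 3. Since P = ¥114 ≥ min AVC, the firm produces.
With MC = 18 - 12q + 3q^2, P = MC on the upward-sloping part at q* = 8.
TR = 114·8 = 912. TC = 836 + 272 = 1108. Profit = 912 − 1108 = -¥196.
By producing, the firm covers all variable cost plus ¥640 of fixed cost; shutting down would lose the full ¥836.

Profit = -¥196 at q = 8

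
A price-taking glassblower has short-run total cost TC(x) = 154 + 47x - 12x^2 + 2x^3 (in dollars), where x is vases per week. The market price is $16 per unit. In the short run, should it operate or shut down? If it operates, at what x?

Shut down

Strip out fixed cost: VC = 47x - 12x^2 + 2x^3. Then AVC = 47 - 12x + 2x^2 and MC = 47 - 24x + 6x^2.
The AVC parabola has its vertex at x = 12/4 = 3, where AVC = 47 - 12·3 + 2·3^2 = $29.
With P < min AVC ($16 < $29), every unit sold adds to the loss.
Best response: produce nothing and absorb the $154 fixed cost.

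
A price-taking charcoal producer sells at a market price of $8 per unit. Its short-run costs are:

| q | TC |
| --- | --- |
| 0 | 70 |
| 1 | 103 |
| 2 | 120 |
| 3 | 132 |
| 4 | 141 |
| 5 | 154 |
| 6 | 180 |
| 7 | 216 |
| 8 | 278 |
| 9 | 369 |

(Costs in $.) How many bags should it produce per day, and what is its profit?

q = 0 (shut down); profit = -$70

Profit at each row (π = 8q − TC): q=0: -70; q=1: -95; q=2: -104; q=3: -108; q=4: -109; q=5: -114; q=6: -132; q=7: -160; q=8: -214; q=9: -297.
Profit is highest at q = 0. Equivalently, the lowest AVC in the table is 84/5 ≈ $16.80 at q = 5, and P = $8 falls below it — price never covers variable cost, so the firm shuts down and loses only its fixed cost.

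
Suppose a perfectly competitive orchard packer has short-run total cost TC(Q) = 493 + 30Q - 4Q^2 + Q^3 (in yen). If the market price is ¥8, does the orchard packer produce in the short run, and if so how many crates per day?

Shut down

From TC, MC = TC'(Q) = 30 - 8Q + 3Q^2 and AVC = VC/Q = 30 - 4Q + Q^2.
AVC is minimized where dAVC/dQ = -4 + 2Q = 0, at Q = 2; min AVC = 30 - 4·2 + 2^2 = ¥26.
With P < min AVC (¥8 < ¥26), every unit sold adds to the loss.
Shutting down limits the loss to fixed cost, ¥493.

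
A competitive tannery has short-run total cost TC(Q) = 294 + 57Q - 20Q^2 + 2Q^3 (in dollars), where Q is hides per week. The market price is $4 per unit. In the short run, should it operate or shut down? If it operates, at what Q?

Shut down

From TC, MC = TC'(Q) = 57 - 40Q + 6Q^2 and AVC = VC/Q = 57 - 20Q + 2Q^2.
The AVC parabola has its vertex at Q = 20/4 = 5, where AVC = 57 - 20·5 + 2·5^2 = $7.
Since P = $4 < min AVC = $7, price fails to cover variable cost at any output.
Best response: produce nothing and absorb the $294 fixed cost.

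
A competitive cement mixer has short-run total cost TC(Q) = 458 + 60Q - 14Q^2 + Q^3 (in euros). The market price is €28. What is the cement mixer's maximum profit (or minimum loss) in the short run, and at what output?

Profit = -€330 at Q = 8

AVC = 60 - 14Q + Q^2 has its minimum €11 at Q = 7; price €28 clears that bar, so the firm operates.
MC = 60 - 28Q + 3Q^2. Setting P = MC and taking the root on the rising branch gives Q* = 8.
TR = 28·8 = 224. TC = 458 + 96 = 554. Profit = 224 − 554 = -€330.
Shutting down would mean losing the fixed cost of €458, so operating at a loss of €330 is better by €128.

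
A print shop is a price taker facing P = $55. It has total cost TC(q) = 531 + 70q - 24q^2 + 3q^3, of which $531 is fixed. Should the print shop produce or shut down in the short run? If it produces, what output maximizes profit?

Produce at q = 5

Strip out fixed cost: VC = 70q - 24q^2 + 3q^3. Then AVC = 70 - 24q + 3q^2 and MC = 70 - 48q + 9q^2.
AVC hits its minimum where MC = AVC, at q = 4, giving min AVC = 70 - 24·4 + 3·4^2 = $22.
P = $55 exceeds min AVC = $22, so the firm stays open.
Set P = MC: 55 = 70 - 48q + 9q^2 → 15 - 48q + 9q^2 = 0. The roots are q = 1/3 and q = 5; the profit-maximizing output is on the rising part of MC, so q* = 5.
Check: AVC at q = 5 is $25 ≤ P, so revenue covers variable cost.
Profit = P·q − TC = 55·5 − 656 = -$381, a loss, but smaller than the $531 fixed cost the firm would lose by shutting down.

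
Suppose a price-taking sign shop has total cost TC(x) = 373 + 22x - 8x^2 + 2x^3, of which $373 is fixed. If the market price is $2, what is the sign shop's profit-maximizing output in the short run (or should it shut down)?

Strip out fixed cost: VC = 22x - 8x^2 + 2x^3. Then AVC = 22 - 8x + 2x^2 and MC = 22 - 16x + 6x^2.
The AVC parabola has its vertex at x = 8/4 = 2, where AVC = 22 - 8·2 + 2·2^2 = $14.
Since P = $2 < min AVC = $14, price fails to cover variable cost at any output.
Shutting down limits the loss to fixed cost, $373.

Shut down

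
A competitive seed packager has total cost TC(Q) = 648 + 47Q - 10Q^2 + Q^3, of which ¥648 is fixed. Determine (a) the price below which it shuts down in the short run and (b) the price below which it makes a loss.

AVC = 47 - 10Q + Q^2; minimized at Q = 5, giving min AVC = ¥22. That is the shutdown price.
ATC = 648/Q + 47 - 10Q + Q^2. Setting dATC/dQ = −648/Q^2 − 10 + 2Q = 0 gives Q = 9 (since 2·9^3 − 10·9^2 = 648).
min ATC = 648/9 + 47 − 10·9 + 9^2 = ¥110. That is the break-even price.
Between these two prices the firm operates at a loss; above ¥110 it earns a profit.

Shutdown price = ¥22; break-even price = ¥110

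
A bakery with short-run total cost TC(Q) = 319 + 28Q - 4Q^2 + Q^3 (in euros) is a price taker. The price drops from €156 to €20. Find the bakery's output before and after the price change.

Output falls from 8 to 0 (the firm shuts down)

AVC = 28 - 4Q + Q^2, minimized at Q = 2 where min AVC = €24. MC = 28 - 8Q + 3Q^2.
At P = €156 ≥ min AVC, set P = MC on the rising branch: Q = 8.
At P = €20 < min AVC = €24, price no longer covers variable cost at any output, so the firm shuts down: Q = 0.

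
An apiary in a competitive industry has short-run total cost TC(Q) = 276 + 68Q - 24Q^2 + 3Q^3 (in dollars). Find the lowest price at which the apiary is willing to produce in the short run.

Short-run supply begins at min AVC. From VC = 68Q - 24Q^2 + 3Q^3, AVC = 68 - 24Q + 3Q^2.
At the minimum of AVC, MC = AVC. MC = 68 - 48Q + 9Q^2; setting MC = AVC gives 6Q^2 - 24Q = 0, so Q = 4. min AVC = 20.
For P < $20 the firm produces nothing.

$20 per unit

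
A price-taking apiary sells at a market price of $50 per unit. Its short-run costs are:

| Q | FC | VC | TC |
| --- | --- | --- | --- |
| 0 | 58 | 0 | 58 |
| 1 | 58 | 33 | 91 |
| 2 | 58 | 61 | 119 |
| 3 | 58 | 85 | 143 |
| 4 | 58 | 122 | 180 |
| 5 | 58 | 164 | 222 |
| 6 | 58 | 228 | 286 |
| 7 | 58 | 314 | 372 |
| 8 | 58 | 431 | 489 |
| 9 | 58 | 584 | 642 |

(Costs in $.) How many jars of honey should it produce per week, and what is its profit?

Q = 5; profit = $28

Compute π = P·Q − TC at each output: Q=0: -58; Q=1: -41; Q=2: -19; Q=3: 7; Q=4: 20; Q=5: 28; Q=6: 14; Q=7: -22; Q=8: -89; Q=9: -192.
Profit is maximized at Q = 5. AVC there is 164/5 = $32.80 ≤ P, so producing beats shutting down (which would give -$58).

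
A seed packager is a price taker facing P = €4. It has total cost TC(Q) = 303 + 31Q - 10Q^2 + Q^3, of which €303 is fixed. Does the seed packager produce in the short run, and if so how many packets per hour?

Shut down

From TC, MC = TC'(Q) = 31 - 20Q + 3Q^2 and AVC = VC/Q = 31 - 10Q + Q^2.
The AVC parabola has its vertex at Q = 10/2 = 5, where AVC = 31 - 10·5 + 5^2 = €6.
With P < min AVC (€4 < €6), every unit sold adds to the loss.
The firm minimizes its loss by shutting down and losing only its fixed cost of €303.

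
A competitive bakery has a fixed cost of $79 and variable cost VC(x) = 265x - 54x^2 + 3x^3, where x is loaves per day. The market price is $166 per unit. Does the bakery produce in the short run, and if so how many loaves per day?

Produce at x = 11

Variable cost is VC = 265x - 54x^2 + 3x^3, so AVC = VC/x = 265 - 54x + 3x^2 and MC = dTC/dx = 265 - 108x + 9x^2.
AVC is minimized where dAVC/dx = -54 + 6x = 0, at x = 9; min AVC = 265 - 54·9 + 3·9^2 = $22.
Because $166 ≥ $22, revenue can cover variable cost; the firm operates.
Solving P = MC: 99 - 108x + 9x^2 = 0 ⇒ x = 1 or 11. On the upward-sloping branch, x* = 11.
Check: AVC at x = 11 is $34 ≤ P, so revenue covers variable cost.
Profit = P·x − TC = 166·11 − 453 = $1373.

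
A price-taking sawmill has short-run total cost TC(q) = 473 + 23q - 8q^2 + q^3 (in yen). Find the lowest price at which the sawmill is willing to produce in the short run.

The firm shuts down when price falls below the minimum of average variable cost. AVC = VC/q = 23 - 8q + q^2.
At the minimum of AVC, MC = AVC. MC = 23 - 16q + 3q^2; setting MC = AVC gives 2q^2 - 8q = 0, so q = 4. min AVC = 7.
The firm shuts down for any P below ¥7.

¥7 per unit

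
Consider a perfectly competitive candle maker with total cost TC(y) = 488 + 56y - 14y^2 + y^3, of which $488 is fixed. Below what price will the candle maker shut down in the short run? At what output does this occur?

Short-run supply begins at min AVC. From VC = 56y - 14y^2 + y^3, AVC = 56 - 14y + y^2.
At the minimum of AVC, MC = AVC. MC = 56 - 28y + 3y^2; setting MC = AVC gives 2y^2 - 14y = 0, so y = 7. min AVC = 7.
The firm shuts down for any P below $7.

$7 per unit, at y = 7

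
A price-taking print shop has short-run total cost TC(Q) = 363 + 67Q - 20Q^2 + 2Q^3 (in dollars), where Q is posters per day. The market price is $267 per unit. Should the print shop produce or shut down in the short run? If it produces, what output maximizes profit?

Variable cost is VC = 67Q - 20Q^2 + 2Q^3, so AVC = VC/Q = 67 - 20Q + 2Q^2 and MC = dTC/dQ = 67 - 40Q + 6Q^2.
AVC is minimized where dAVC/dQ = -20 + 4Q = 0, at Q = 5; min AVC = 67 - 20·5 + 2·5^2 = $17.
Since P = $267 ≥ min AVC = $17, price covers variable cost and the firm should produce.
Solving P = MC: -200 - 40Q + 6Q^2 = 0 ⇒ Q = -10/3 or 10. On the upward-sloping branch, Q* = 10.
Check: AVC at Q = 10 is $67 ≤ P, so revenue covers variable cost.
Profit = P·Q − TC = 267·10 − 1033 = $1637.

Produce at Q = 10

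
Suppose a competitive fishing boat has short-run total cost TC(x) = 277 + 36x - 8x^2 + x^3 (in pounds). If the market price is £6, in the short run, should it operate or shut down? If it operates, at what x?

Strip out fixed cost: VC = 36x - 8x^2 + x^3. Then AVC = 36 - 8x + x^2 and MC = 36 - 16x + 3x^2.
AVC hits its minimum where MC = AVC, at x = 4, giving min AVC = 36 - 8·4 + 4^2 = £20.
P = £6 lies below min AVC = £20; no output level covers variable cost.
Shutting down limits the loss to fixed cost, £277.

Shut down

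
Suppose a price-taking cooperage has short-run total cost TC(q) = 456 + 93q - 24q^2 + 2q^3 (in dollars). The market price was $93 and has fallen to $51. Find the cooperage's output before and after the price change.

Output falls from 8 to 7

AVC = 93 - 24q + 2q^2, minimized at q = 6 where min AVC = $21. MC = 93 - 48q + 6q^2.
With P = $93 above the shutdown price, P = MC gives q = 8.
At P = $51 ≥ min AVC, set P = MC: q = 7. The firm stays open but cuts output.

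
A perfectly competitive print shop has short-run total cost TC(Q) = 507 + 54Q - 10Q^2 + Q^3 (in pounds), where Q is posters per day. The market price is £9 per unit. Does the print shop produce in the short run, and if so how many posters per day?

From TC, MC = TC'(Q) = 54 - 20Q + 3Q^2 and AVC = VC/Q = 54 - 10Q + Q^2.
AVC hits its minimum where MC = AVC, at Q = 5, giving min AVC = 54 - 10·5 + 5^2 = £29.
P = £9 lies below min AVC = £29; no output level covers variable cost.
The firm minimizes its loss by shutting down and losing only its fixed cost of £507.

Shut down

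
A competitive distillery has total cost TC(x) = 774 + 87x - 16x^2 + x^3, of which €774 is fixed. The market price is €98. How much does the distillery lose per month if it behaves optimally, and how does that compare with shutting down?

Profit = -€48 at x = 11

AVC = 87 - 16x + x^2 has its minimum €23 at x = 8; price €98 clears that bar, so the firm operates.
With MC = 87 - 32x + 3x^2, P = MC on the upward-sloping part at x* = 11.
TR = 98·11 = 1078. TC = 774 + 352 = 1126. Profit = 1078 − 1126 = -€48.
That loss of €48 beats the €774 the firm would lose by shutting down; producing recovers €726 of fixed cost.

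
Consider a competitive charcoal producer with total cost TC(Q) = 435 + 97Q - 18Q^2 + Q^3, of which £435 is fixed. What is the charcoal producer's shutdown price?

£16 per unit

The shutdown price is the minimum of AVC. VC = 97Q - 18Q^2 + Q^3, so AVC = 97 - 18Q + Q^2.
At the minimum of AVC, MC = AVC. MC = 97 - 36Q + 3Q^2; setting MC = AVC gives 2Q^2 - 18Q = 0, so Q = 9. min AVC = 16.
For P < £16 the firm produces nothing.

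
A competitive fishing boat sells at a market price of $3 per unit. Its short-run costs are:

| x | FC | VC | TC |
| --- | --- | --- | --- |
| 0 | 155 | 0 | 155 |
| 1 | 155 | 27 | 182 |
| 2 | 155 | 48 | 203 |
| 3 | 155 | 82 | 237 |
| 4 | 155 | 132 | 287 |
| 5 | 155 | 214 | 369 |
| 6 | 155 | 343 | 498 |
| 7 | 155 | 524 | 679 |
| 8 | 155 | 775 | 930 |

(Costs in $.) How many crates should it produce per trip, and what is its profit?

x = 0 (shut down); profit = -$155

Tabulate TR − TC: x=0: -155; x=1: -179; x=2: -197; x=3: -228; x=4: -275; x=5: -354; x=6: -480; x=7: -658; x=8: -906.
Profit is highest at x = 0. Equivalently, the lowest AVC in the table is 48/2 ≈ $24 at x = 2, and P = $3 falls below it — price never covers variable cost, so the firm shuts down and loses only its fixed cost.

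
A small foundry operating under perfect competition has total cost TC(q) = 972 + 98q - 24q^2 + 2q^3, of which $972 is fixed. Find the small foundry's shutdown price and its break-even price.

Shutdown price = $26; break-even price = $152

Shutdown price = min AVC. AVC = 98 - 24q + 2q^2, with vertex at q = 6 and minimum $26.
ATC = 972/q + 98 - 24q + 2q^2. Setting dATC/dq = −972/q^2 − 24 + 4q = 0 gives q = 9 (since 4·9^3 − 24·9^2 = 972).
min ATC = 972/9 + 98 − 24·9 + 2·9^2 = $152. That is the break-even price.
Between these two prices the firm operates at a loss; above $152 it earns a profit.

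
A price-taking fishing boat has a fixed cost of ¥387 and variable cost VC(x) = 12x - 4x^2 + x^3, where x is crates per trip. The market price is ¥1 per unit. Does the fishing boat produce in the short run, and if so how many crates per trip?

Shut down

Strip out fixed cost: VC = 12x - 4x^2 + x^3. Then AVC = 12 - 4x + x^2 and MC = 12 - 8x + 3x^2.
AVC is minimized where dAVC/dx = -4 + 2x = 0, at x = 2; min AVC = 12 - 4·2 + 2^2 = ¥8.
Since P = ¥1 < min AVC = ¥8, price fails to cover variable cost at any output.
The firm minimizes its loss by shutting down and losing only its fixed cost of ¥387.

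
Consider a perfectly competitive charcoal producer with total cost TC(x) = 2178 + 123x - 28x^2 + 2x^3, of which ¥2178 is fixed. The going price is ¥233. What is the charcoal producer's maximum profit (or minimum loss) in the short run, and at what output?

AVC = 123 - 28x + 2x^2 has its minimum ¥25 at x = 7; price ¥233 clears that bar, so the firm operates.
With MC = 123 - 56x + 6x^2, P = MC on the upward-sloping part at x* = 11.
TR = 233·11 = 2563. TC = 2178 + 627 = 2805. Profit = 2563 − 2805 = -¥242.
By producing, the firm covers all variable cost plus ¥1936 of fixed cost; shutting down would lose the full ¥2178.

Profit = -¥242 at x = 11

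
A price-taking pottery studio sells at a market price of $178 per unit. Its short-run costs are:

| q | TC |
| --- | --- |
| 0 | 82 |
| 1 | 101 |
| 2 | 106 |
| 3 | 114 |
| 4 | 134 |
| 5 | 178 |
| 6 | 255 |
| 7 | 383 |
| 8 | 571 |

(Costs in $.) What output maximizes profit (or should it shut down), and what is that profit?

Compute π = P·q − TC at each output: q=0: -82; q=1: 77; q=2: 250; q=3: 420; q=4: 578; q=5: 712; q=6: 813; q=7: 863; q=8: 853.
Profit is maximized at q = 7. AVC there is 301/7 = $43 ≤ P, so producing beats shutting down (which would give -$82).

q = 7; profit = $863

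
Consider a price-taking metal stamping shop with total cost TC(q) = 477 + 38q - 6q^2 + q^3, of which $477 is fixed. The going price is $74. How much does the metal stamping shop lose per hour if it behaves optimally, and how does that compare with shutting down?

AVC = 38 - 6q + q^2 has its minimum $29 at q = 3; price $74 clears that bar, so the firm operates.
With MC = 38 - 12q + 3q^2, P = MC on the upward-sloping part at q* = 6.
TR = 74·6 = 444. TC = 477 + 228 = 705. Profit = 444 − 705 = -$261.
By producing, the firm covers all variable cost plus $216 of fixed cost; shutting down would lose the full $477.

Profit = -$261 at q = 6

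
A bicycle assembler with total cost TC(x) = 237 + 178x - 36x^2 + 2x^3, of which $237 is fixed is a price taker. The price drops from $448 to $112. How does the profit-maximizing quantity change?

MC = 178 - 72x + 6x^2; the shutdown threshold is min AVC = $16 (at x = 9).
With P = $448 above the shutdown price, P = MC gives x = 15.
At P = $112 ≥ min AVC, set P = MC: x = 11. The firm stays open but cuts output.

Output falls from 15 to 11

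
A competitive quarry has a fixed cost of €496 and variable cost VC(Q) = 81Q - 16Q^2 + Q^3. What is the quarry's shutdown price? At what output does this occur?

€17 per unit, at Q = 8

The shutdown price is the minimum of AVC. VC = 81Q - 16Q^2 + Q^3, so AVC = 81 - 16Q + Q^2.
dAVC/dQ = -16 + 2Q = 0 gives Q = 8. min AVC = 81 - 16·8 + 8^2 = 17.
So the shutdown price is €17.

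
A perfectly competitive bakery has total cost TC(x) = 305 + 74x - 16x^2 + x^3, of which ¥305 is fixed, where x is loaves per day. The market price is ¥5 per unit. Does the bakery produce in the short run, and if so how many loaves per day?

Strip out fixed cost: VC = 74x - 16x^2 + x^3. Then AVC = 74 - 16x + x^2 and MC = 74 - 32x + 3x^2.
The AVC parabola has its vertex at x = 16/2 = 8, where AVC = 74 - 16·8 + 8^2 = ¥10.
P = ¥5 lies below min AVC = ¥10; no output level covers variable cost.
Best response: produce nothing and absorb the ¥305 fixed cost.

Shut down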